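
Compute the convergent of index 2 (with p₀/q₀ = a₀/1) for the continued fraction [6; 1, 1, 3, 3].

13/2

Using pₖ = aₖpₖ₋₁ + pₖ₋₂, qₖ = aₖqₖ₋₁ + qₖ₋₂ (with p₋₁=1, p₋₂=0, q₋₁=0, q₋₂=1):
  k=0: a=6, p=6, q=1
  k=1: a=1, p=7, q=1
  k=2: a=1, p=13, q=2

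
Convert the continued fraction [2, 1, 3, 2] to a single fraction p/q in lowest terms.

Using pₖ = aₖpₖ₋₁ + pₖ₋₂ and qₖ = aₖqₖ₋₁ + qₖ₋₂:
  k=0: a=2, p=2, q=1
  k=1: a=1, p=3, q=1
  k=2: a=3, p=11, q=4
  k=3: a=2, p=25, q=9

25/9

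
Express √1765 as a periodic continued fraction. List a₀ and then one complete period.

a₀ = ⌊√1765⌋ = 42.
With m₀=0, d₀=1 and mₖ₊₁ = dₖaₖ − mₖ, dₖ₊₁ = (n − mₖ₊₁²)/dₖ, aₖ₊₁ = ⌊(a₀+mₖ₊₁)/dₖ₊₁⌋:
  k=1: m=42, d=1, a=84
d=1 and a=2a₀=84 at k=1, so the next step gives (m, d) = (42, 1) again — its k=1 value — and the period has length 1.

[42; 84]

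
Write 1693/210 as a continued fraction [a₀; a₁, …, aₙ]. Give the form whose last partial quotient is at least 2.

1693 = 8*210 + 13
210 = 16*13 + 2
13 = 6*2 + 1
2 = 2*1 + 0  (stop)
So 1693/210 = [8; 16, 6, 2].

[8; 16, 6, 2]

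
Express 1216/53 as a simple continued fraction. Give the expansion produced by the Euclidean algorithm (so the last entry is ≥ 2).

1216 = 22·53 + 50
53 = 1·50 + 3
50 = 16·3 + 2
3 = 1·2 + 1
2 = 2·1 + 0  (stop)
So 1216/53 = [22; 1, 16, 1, 2].

[22; 1, 16, 1, 2]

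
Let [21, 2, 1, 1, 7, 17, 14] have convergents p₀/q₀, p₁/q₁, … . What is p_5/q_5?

Using pₖ = aₖpₖ₋₁ + pₖ₋₂, qₖ = aₖqₖ₋₁ + qₖ₋₂ (with p₋₁=1, p₋₂=0, q₋₁=0, q₋₂=1):
  k=0: a=21, p=21, q=1
  k=1: a=2, p=43, q=2
  k=2: a=1, p=64, q=3
  k=3: a=1, p=107, q=5
  k=4: a=7, p=813, q=38
  k=5: a=17, p=13928, q=651

13928/651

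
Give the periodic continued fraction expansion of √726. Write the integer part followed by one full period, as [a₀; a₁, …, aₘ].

a₀ = ⌊√726⌋ = 26.
With m₀=0, d₀=1 and mₖ₊₁ = dₖaₖ − mₖ, dₖ₊₁ = (n − mₖ₊₁²)/dₖ, aₖ₊₁ = ⌊(a₀+mₖ₊₁)/dₖ₊₁⌋:
  k=1: m=26, d=50, a=1
  k=2: m=24, d=3, a=16
  k=3: m=24, d=50, a=1
  k=4: m=26, d=1, a=52
d=1 and a=2a₀=52 at k=4, so the next step gives (m, d) = (26, 50) again — its k=1 value — and the period has length 4.

[26; 1, 16, 1, 52]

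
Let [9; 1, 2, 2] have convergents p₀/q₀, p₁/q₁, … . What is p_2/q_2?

Using pₖ = aₖpₖ₋₁ + pₖ₋₂, qₖ = aₖqₖ₋₁ + qₖ₋₂ (with p₋₁=1, p₋₂=0, q₋₁=0, q₋₂=1):
  k=0: a=9, p=9, q=1
  k=1: a=1, p=10, q=1
  k=2: a=2, p=29, q=3

29/3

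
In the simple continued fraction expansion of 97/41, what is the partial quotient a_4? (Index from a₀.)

97 = 2·41 + 15   →  a_0 = 2
41 = 2·15 + 11   →  a_1 = 2
15 = 1·11 + 4   →  a_2 = 1
11 = 2·4 + 3   →  a_3 = 2
4 = 1·3 + 1   →  a_4 = 1

1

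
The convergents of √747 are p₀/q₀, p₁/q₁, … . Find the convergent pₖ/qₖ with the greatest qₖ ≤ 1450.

√747 = [27; 3, 54, …] (period length 2).
Convergents:
  p_0/q_0 = 27/1
  p_1/q_1 = 82/3
  p_2/q_2 = 4455/163
  p_3/q_3 = 13447/492
  p_4/q_4 = 730593/26731
q_3 = 492 ≤ 1450 < 26731 = q_4, so the answer is 13447/492.

13447/492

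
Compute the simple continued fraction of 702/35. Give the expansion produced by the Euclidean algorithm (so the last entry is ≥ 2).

702 = 20×35 + 2
35 = 17×2 + 1
2 = 2×1 + 0  (stop)
So 702/35 = [20; 17, 2].

[20; 17, 2]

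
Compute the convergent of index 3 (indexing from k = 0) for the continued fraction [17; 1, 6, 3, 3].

393/22

Using pₖ = aₖpₖ₋₁ + pₖ₋₂, qₖ = aₖqₖ₋₁ + qₖ₋₂ (with p₋₁=1, p₋₂=0, q₋₁=0, q₋₂=1):
  k=0: a=17, p=17, q=1
  k=1: a=1, p=18, q=1
  k=2: a=6, p=125, q=7
  k=3: a=3, p=393, q=22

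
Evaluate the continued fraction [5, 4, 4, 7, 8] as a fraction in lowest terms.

Using pₖ = aₖpₖ₋₁ + pₖ₋₂ and qₖ = aₖqₖ₋₁ + qₖ₋₂:
  k=0: a=5, p=5, q=1
  k=1: a=4, p=21, q=4
  k=2: a=4, p=89, q=17
  k=3: a=7, p=644, q=123
  k=4: a=8, p=5241, q=1001

5241/1001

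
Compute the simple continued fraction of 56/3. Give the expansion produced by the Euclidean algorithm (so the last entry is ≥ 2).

[18; 1, 2]

56 = 18×3 + 2
3 = 1×2 + 1
2 = 2×1 + 0  (stop)
So 56/3 = [18; 1, 2].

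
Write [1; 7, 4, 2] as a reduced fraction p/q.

Using pₖ = aₖpₖ₋₁ + pₖ₋₂ and qₖ = aₖqₖ₋₁ + qₖ₋₂:
  k=0: a=1, p=1, q=1
  k=1: a=7, p=8, q=7
  k=2: a=4, p=33, q=29
  k=3: a=2, p=74, q=65

74/65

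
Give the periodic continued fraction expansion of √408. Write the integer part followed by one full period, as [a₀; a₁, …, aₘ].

[20; 5, 40]

a₀ = ⌊√408⌋ = 20.
With m₀=0, d₀=1 and mₖ₊₁ = dₖaₖ − mₖ, dₖ₊₁ = (n − mₖ₊₁²)/dₖ, aₖ₊₁ = ⌊(a₀+mₖ₊₁)/dₖ₊₁⌋:
  k=1: m=20, d=8, a=5
  k=2: m=20, d=1, a=40
d=1 and a=2a₀=40 at k=2, so the next step gives (m, d) = (20, 8) again — its k=1 value — and the period has length 2.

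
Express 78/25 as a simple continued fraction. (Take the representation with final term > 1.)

[3; 8, 3]

78 = 3·25 + 3
25 = 8·3 + 1
3 = 3·1 + 0  (stop)
So 78/25 = [3; 8, 3].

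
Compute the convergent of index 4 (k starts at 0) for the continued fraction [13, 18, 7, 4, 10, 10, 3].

Using pₖ = aₖpₖ₋₁ + pₖ₋₂, qₖ = aₖqₖ₋₁ + qₖ₋₂ (with p₋₁=1, p₋₂=0, q₋₁=0, q₋₂=1):
  k=0: a=13, p=13, q=1
  k=1: a=18, p=235, q=18
  k=2: a=7, p=1658, q=127
  k=3: a=4, p=6867, q=526
  k=4: a=10, p=70328, q=5387

70328/5387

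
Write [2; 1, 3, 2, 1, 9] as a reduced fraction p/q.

349/126

Fold from the inside: start with 9/1.
  1 + 1/9 = 10/9
  2 + 9/10 = 29/10
  3 + 10/29 = 97/29
  1 + 29/97 = 126/97
  2 + 97/126 = 349/126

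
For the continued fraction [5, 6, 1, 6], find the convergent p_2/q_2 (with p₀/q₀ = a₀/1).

36/7

Using pₖ = aₖpₖ₋₁ + pₖ₋₂, qₖ = aₖqₖ₋₁ + qₖ₋₂ (with p₋₁=1, p₋₂=0, q₋₁=0, q₋₂=1):
  k=0: a=5, p=5, q=1
  k=1: a=6, p=31, q=6
  k=2: a=1, p=36, q=7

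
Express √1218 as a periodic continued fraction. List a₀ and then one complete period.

[34; 1, 8, 1, 68]

a₀ = ⌊√1218⌋ = 34.
With m₀=0, d₀=1 and mₖ₊₁ = dₖaₖ − mₖ, dₖ₊₁ = (n − mₖ₊₁²)/dₖ, aₖ₊₁ = ⌊(a₀+mₖ₊₁)/dₖ₊₁⌋:
  k=1: m=34, d=62, a=1
  k=2: m=28, d=7, a=8
  k=3: m=28, d=62, a=1
  k=4: m=34, d=1, a=68
d=1 and a=2a₀=68 at k=4, so the next step gives (m, d) = (34, 62) again — its k=1 value — and the period has length 4.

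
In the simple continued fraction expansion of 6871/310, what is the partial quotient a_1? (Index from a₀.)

6871 = 22·310 + 51   →  a_0 = 22
310 = 6·51 + 4   →  a_1 = 6

6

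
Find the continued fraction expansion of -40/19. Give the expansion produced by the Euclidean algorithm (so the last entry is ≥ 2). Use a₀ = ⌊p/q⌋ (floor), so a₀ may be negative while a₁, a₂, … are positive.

[-3; 1, 8, 2]

-40 = -3×19 + 17
19 = 1×17 + 2
17 = 8×2 + 1
2 = 2×1 + 0  (stop)
So -40/19 = [-3; 1, 8, 2].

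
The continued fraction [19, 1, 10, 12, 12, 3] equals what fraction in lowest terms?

98633/4954

Using pₖ = aₖpₖ₋₁ + pₖ₋₂ and qₖ = aₖqₖ₋₁ + qₖ₋₂:
  k=0: a=19, p=19, q=1
  k=1: a=1, p=20, q=1
  k=2: a=10, p=219, q=11
  k=3: a=12, p=2648, q=133
  k=4: a=12, p=31995, q=1607
  k=5: a=3, p=98633, q=4954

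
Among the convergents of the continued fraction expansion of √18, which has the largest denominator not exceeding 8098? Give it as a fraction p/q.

√18 = [4; 4, 8, …] (period length 2).
Convergents:
  p_0/q_0 = 4/1
  p_1/q_1 = 17/4
  p_2/q_2 = 140/33
  p_3/q_3 = 577/136
  p_4/q_4 = 4756/1121
  p_5/q_5 = 19601/4620
  p_6/q_6 = 161564/38081
q_5 = 4620 ≤ 8098 < 38081 = q_6, so the answer is 19601/4620.

19601/4620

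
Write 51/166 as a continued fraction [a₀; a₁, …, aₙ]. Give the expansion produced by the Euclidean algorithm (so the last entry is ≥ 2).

51 = 0·166 + 51
166 = 3·51 + 13
51 = 3·13 + 12
13 = 1·12 + 1
12 = 12·1 + 0  (stop)
So 51/166 = [0; 3, 3, 1, 12].

[0; 3, 3, 1, 12]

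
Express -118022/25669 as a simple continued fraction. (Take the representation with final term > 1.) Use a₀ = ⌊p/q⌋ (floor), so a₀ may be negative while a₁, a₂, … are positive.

[-5; 2, 2, 18, 7, 2, 18]

-118022 = -5*25669 + 10323
25669 = 2*10323 + 5023
10323 = 2*5023 + 277
5023 = 18*277 + 37
277 = 7*37 + 18
37 = 2*18 + 1
18 = 18*1 + 0  (stop)
So -118022/25669 = [-5; 2, 2, 18, 7, 2, 18].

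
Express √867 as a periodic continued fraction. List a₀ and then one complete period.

[29; 2, 4, 29, 4, 2, 58]

a₀ = ⌊√867⌋ = 29.
With m₀=0, d₀=1 and mₖ₊₁ = dₖaₖ − mₖ, dₖ₊₁ = (n − mₖ₊₁²)/dₖ, aₖ₊₁ = ⌊(a₀+mₖ₊₁)/dₖ₊₁⌋:
  k=1: m=29, d=26, a=2
  k=2: m=23, d=13, a=4
  k=3: m=29, d=2, a=29
  k=4: m=29, d=13, a=4
  k=5: m=23, d=26, a=2
  k=6: m=29, d=1, a=58
d=1 and a=2a₀=58 at k=6, so the next step gives (m, d) = (29, 26) again — its k=1 value — and the period has length 6.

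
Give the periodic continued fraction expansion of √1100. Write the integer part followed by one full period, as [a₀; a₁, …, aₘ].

[33; 6, 66]

a₀ = ⌊√1100⌋ = 33.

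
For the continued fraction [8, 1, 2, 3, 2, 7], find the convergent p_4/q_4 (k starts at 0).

Using pₖ = aₖpₖ₋₁ + pₖ₋₂, qₖ = aₖqₖ₋₁ + qₖ₋₂ (with p₋₁=1, p₋₂=0, q₋₁=0, q₋₂=1):
  k=0: a=8, p=8, q=1
  k=1: a=1, p=9, q=1
  k=2: a=2, p=26, q=3
  k=3: a=3, p=87, q=10
  k=4: a=2, p=200, q=23

200/23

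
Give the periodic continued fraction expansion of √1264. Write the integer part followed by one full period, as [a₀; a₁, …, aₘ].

[35; 1, 1, 4, 4, 4, 1, 1, 70]

a₀ = ⌊√1264⌋ = 35.
With m₀=0, d₀=1 and mₖ₊₁ = dₖaₖ − mₖ, dₖ₊₁ = (n − mₖ₊₁²)/dₖ, aₖ₊₁ = ⌊(a₀+mₖ₊₁)/dₖ₊₁⌋:
  k=1: m=35, d=39, a=1
  k=2: m=4, d=32, a=1
  k=3: m=28, d=15, a=4
  k=4: m=32, d=16, a=4
  k=5: m=32, d=15, a=4
  k=6: m=28, d=32, a=1
  k=7: m=4, d=39, a=1
  k=8: m=35, d=1, a=70
d=1 and a=2a₀=70 at k=8, so the next step gives (m, d) = (35, 39) again — its k=1 value — and the period has length 8.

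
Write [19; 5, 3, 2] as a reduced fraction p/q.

710/37

Using pₖ = aₖpₖ₋₁ + pₖ₋₂ and qₖ = aₖqₖ₋₁ + qₖ₋₂:
  k=0: a=19, p=19, q=1
  k=1: a=5, p=96, q=5
  k=2: a=3, p=307, q=16
  k=3: a=2, p=710, q=37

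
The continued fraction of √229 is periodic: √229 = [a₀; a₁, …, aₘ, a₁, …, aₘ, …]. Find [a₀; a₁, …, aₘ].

a₀ = ⌊√229⌋ = 15.
With m₀=0, d₀=1 and mₖ₊₁ = dₖaₖ − mₖ, dₖ₊₁ = (n − mₖ₊₁²)/dₖ, aₖ₊₁ = ⌊(a₀+mₖ₊₁)/dₖ₊₁⌋:
  k=1: m=15, d=4, a=7
  k=2: m=13, d=15, a=1
  k=3: m=2, d=15, a=1
  k=4: m=13, d=4, a=7
  k=5: m=15, d=1, a=30
d=1 and a=2a₀=30 at k=5, so the next step gives (m, d) = (15, 4) again — its k=1 value — and the period has length 5.

[15; 7, 1, 1, 7, 30]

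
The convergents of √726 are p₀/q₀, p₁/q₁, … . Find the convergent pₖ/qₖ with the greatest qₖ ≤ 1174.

26163/971

√726 = [26; 1, 16, 1, 52, …] (period length 4).
Convergents:
  p_0/q_0 = 26/1
  p_1/q_1 = 27/1
  p_2/q_2 = 458/17
  p_3/q_3 = 485/18
  p_4/q_4 = 25678/953
  p_5/q_5 = 26163/971
  p_6/q_6 = 444286/16489
q_5 = 971 ≤ 1174 < 16489 = q_6, so the answer is 26163/971.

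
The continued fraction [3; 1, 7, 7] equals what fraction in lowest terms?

Fold from the inside: start with 7/1.
  7 + 1/7 = 50/7
  1 + 7/50 = 57/50
  3 + 50/57 = 221/57

221/57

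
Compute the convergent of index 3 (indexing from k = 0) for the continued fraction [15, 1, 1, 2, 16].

78/5

Using pₖ = aₖpₖ₋₁ + pₖ₋₂, qₖ = aₖqₖ₋₁ + qₖ₋₂ (with p₋₁=1, p₋₂=0, q₋₁=0, q₋₂=1):
  k=0: a=15, p=15, q=1
  k=1: a=1, p=16, q=1
  k=2: a=1, p=31, q=2
  k=3: a=2, p=78, q=5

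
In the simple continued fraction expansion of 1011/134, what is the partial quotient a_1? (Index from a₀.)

1

1011 = 7·134 + 73   →  a_0 = 7
134 = 1·73 + 61   →  a_1 = 1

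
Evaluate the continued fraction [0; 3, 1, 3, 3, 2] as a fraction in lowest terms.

30/113

Fold from the inside: start with 2/1.
  3 + 1/2 = 7/2
  3 + 2/7 = 23/7
  1 + 7/23 = 30/23
  3 + 23/30 = 113/30
  0 + 30/113 = 30/113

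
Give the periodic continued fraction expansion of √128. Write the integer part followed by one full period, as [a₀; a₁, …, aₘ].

[11; 3, 5, 3, 22]

a₀ = ⌊√128⌋ = 11.
With m₀=0, d₀=1 and mₖ₊₁ = dₖaₖ − mₖ, dₖ₊₁ = (n − mₖ₊₁²)/dₖ, aₖ₊₁ = ⌊(a₀+mₖ₊₁)/dₖ₊₁⌋:
  k=1: m=11, d=7, a=3
  k=2: m=10, d=4, a=5
  k=3: m=10, d=7, a=3
  k=4: m=11, d=1, a=22
d=1 and a=2a₀=22 at k=4, so the next step gives (m, d) = (11, 7) again — its k=1 value — and the period has length 4.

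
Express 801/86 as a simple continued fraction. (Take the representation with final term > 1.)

[9; 3, 5, 2, 2]

801 = 9*86 + 27
86 = 3*27 + 5
27 = 5*5 + 2
5 = 2*2 + 1
2 = 2*1 + 0  (stop)
So 801/86 = [9; 3, 5, 2, 2].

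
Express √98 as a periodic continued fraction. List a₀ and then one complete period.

a₀ = ⌊√98⌋ = 9.
With m₀=0, d₀=1 and mₖ₊₁ = dₖaₖ − mₖ, dₖ₊₁ = (n − mₖ₊₁²)/dₖ, aₖ₊₁ = ⌊(a₀+mₖ₊₁)/dₖ₊₁⌋:
  k=1: m=9, d=17, a=1
  k=2: m=8, d=2, a=8
  k=3: m=8, d=17, a=1
  k=4: m=9, d=1, a=18
d=1 and a=2a₀=18 at k=4, so the next step gives (m, d) = (9, 17) again — its k=1 value — and the period has length 4.

[9; 1, 8, 1, 18]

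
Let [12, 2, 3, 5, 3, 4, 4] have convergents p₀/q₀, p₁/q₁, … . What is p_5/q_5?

6328/509

Using pₖ = aₖpₖ₋₁ + pₖ₋₂, qₖ = aₖqₖ₋₁ + qₖ₋₂ (with p₋₁=1, p₋₂=0, q₋₁=0, q₋₂=1):
  k=0: a=12, p=12, q=1
  k=1: a=2, p=25, q=2
  k=2: a=3, p=87, q=7
  k=3: a=5, p=460, q=37
  k=4: a=3, p=1467, q=118
  k=5: a=4, p=6328, q=509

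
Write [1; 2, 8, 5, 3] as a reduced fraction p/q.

Fold from the inside: start with 3/1.
  5 + 1/3 = 16/3
  8 + 3/16 = 131/16
  2 + 16/131 = 278/131
  1 + 131/278 = 409/278

409/278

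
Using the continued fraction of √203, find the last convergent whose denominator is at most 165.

√203 = [14; 4, 28, …] (period length 2).
Convergents:
  p_0/q_0 = 14/1
  p_1/q_1 = 57/4
  p_2/q_2 = 1610/113
  p_3/q_3 = 6497/456
q_2 = 113 ≤ 165 < 456 = q_3, so the answer is 1610/113.

1610/113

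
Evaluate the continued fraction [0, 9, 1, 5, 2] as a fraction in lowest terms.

Using pₖ = aₖpₖ₋₁ + pₖ₋₂ and qₖ = aₖqₖ₋₁ + qₖ₋₂:
  k=0: a=0, p=0, q=1
  k=1: a=9, p=1, q=9
  k=2: a=1, p=1, q=10
  k=3: a=5, p=6, q=59
  k=4: a=2, p=13, q=128

13/128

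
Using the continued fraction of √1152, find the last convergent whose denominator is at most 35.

√1152 = [33; 1, 15, 1, 66, …] (period length 4).
Convergents:
  p_0/q_0 = 33/1
  p_1/q_1 = 34/1
  p_2/q_2 = 543/16
  p_3/q_3 = 577/17
  p_4/q_4 = 38625/1138
q_3 = 17 ≤ 35 < 1138 = q_4, so the answer is 577/17.

577/17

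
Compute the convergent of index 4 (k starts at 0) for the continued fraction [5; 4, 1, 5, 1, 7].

Using pₖ = aₖpₖ₋₁ + pₖ₋₂, qₖ = aₖqₖ₋₁ + qₖ₋₂ (with p₋₁=1, p₋₂=0, q₋₁=0, q₋₂=1):
  k=0: a=5, p=5, q=1
  k=1: a=4, p=21, q=4
  k=2: a=1, p=26, q=5
  k=3: a=5, p=151, q=29
  k=4: a=1, p=177, q=34

177/34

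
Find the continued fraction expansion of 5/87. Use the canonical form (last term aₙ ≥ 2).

5 = 0*87 + 5
87 = 17*5 + 2
5 = 2*2 + 1
2 = 2*1 + 0  (stop)
So 5/87 = [0; 17, 2, 2].

[0; 17, 2, 2]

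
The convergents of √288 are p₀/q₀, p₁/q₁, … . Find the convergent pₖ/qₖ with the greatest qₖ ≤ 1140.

19024/1121

√288 = [16; 1, 32, …] (period length 2).
Convergents:
  p_0/q_0 = 16/1
  p_1/q_1 = 17/1
  p_2/q_2 = 560/33
  p_3/q_3 = 577/34
  p_4/q_4 = 19024/1121
  p_5/q_5 = 19601/1155
q_4 = 1121 ≤ 1140 < 1155 = q_5, so the answer is 19024/1121.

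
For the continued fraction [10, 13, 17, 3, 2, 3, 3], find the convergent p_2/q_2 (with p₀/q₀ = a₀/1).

Using pₖ = aₖpₖ₋₁ + pₖ₋₂, qₖ = aₖqₖ₋₁ + qₖ₋₂ (with p₋₁=1, p₋₂=0, q₋₁=0, q₋₂=1):
  k=0: a=10, p=10, q=1
  k=1: a=13, p=131, q=13
  k=2: a=17, p=2237, q=222

2237/222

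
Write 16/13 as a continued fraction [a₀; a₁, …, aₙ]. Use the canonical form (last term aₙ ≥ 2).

[1; 4, 3]

16 = 1·13 + 3
13 = 4·3 + 1
3 = 3·1 + 0  (stop)
So 16/13 = [1; 4, 3].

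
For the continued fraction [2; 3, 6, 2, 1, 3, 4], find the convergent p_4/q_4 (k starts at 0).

139/60

Using pₖ = aₖpₖ₋₁ + pₖ₋₂, qₖ = aₖqₖ₋₁ + qₖ₋₂ (with p₋₁=1, p₋₂=0, q₋₁=0, q₋₂=1):
  k=0: a=2, p=2, q=1
  k=1: a=3, p=7, q=3
  k=2: a=6, p=44, q=19
  k=3: a=2, p=95, q=41
  k=4: a=1, p=139, q=60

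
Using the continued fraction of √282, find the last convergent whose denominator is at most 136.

1864/111

√282 = [16; 1, 3, 1, 4, 1, 3, 1, 32, …] (period length 8).
Convergents:
  p_0/q_0 = 16/1
  p_1/q_1 = 17/1
  p_2/q_2 = 67/4
  p_3/q_3 = 84/5
  p_4/q_4 = 403/24
  p_5/q_5 = 487/29
  p_6/q_6 = 1864/111
  p_7/q_7 = 2351/140
q_6 = 111 ≤ 136 < 140 = q_7, so the answer is 1864/111.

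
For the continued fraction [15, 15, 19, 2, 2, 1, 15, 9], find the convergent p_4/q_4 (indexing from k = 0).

21997/1460

Using pₖ = aₖpₖ₋₁ + pₖ₋₂, qₖ = aₖqₖ₋₁ + qₖ₋₂ (with p₋₁=1, p₋₂=0, q₋₁=0, q₋₂=1):
  k=0: a=15, p=15, q=1
  k=1: a=15, p=226, q=15
  k=2: a=19, p=4309, q=286
  k=3: a=2, p=8844, q=587
  k=4: a=2, p=21997, q=1460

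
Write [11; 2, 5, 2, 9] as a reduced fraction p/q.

Using pₖ = aₖpₖ₋₁ + pₖ₋₂ and qₖ = aₖqₖ₋₁ + qₖ₋₂:
  k=0: a=11, p=11, q=1
  k=1: a=2, p=23, q=2
  k=2: a=5, p=126, q=11
  k=3: a=2, p=275, q=24
  k=4: a=9, p=2601, q=227

2601/227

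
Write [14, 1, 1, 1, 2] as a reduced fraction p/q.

117/8

Using pₖ = aₖpₖ₋₁ + pₖ₋₂ and qₖ = aₖqₖ₋₁ + qₖ₋₂:
  k=0: a=14, p=14, q=1
  k=1: a=1, p=15, q=1
  k=2: a=1, p=29, q=2
  k=3: a=1, p=44, q=3
  k=4: a=2, p=117, q=8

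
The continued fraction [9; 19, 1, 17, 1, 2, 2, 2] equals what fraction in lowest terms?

57405/6343

Using pₖ = aₖpₖ₋₁ + pₖ₋₂ and qₖ = aₖqₖ₋₁ + qₖ₋₂:
  k=0: a=9, p=9, q=1
  k=1: a=19, p=172, q=19
  k=2: a=1, p=181, q=20
  k=3: a=17, p=3249, q=359
  k=4: a=1, p=3430, q=379
  k=5: a=2, p=10109, q=1117
  k=6: a=2, p=23648, q=2613
  k=7: a=2, p=57405, q=6343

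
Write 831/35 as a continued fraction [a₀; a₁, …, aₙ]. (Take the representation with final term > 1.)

831 = 23*35 + 26
35 = 1*26 + 9
26 = 2*9 + 8
9 = 1*8 + 1
8 = 8*1 + 0  (stop)
So 831/35 = [23; 1, 2, 1, 8].

[23; 1, 2, 1, 8]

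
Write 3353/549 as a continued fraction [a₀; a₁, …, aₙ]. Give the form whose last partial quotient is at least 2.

3353 = 6*549 + 59
549 = 9*59 + 18
59 = 3*18 + 5
18 = 3*5 + 3
5 = 1*3 + 2
3 = 1*2 + 1
2 = 2*1 + 0  (stop)
So 3353/549 = [6; 9, 3, 3, 1, 1, 2].

[6; 9, 3, 3, 1, 1, 2]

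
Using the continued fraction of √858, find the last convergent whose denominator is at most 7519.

√858 = [29; 3, 2, 3, 58, …] (period length 4).
Convergents:
  p_0/q_0 = 29/1
  p_1/q_1 = 88/3
  p_2/q_2 = 205/7
  p_3/q_3 = 703/24
  p_4/q_4 = 40979/1399
  p_5/q_5 = 123640/4221
  p_6/q_6 = 288259/9841
q_5 = 4221 ≤ 7519 < 9841 = q_6, so the answer is 123640/4221.

123640/4221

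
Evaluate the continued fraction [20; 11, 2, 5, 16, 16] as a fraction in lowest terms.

Using pₖ = aₖpₖ₋₁ + pₖ₋₂ and qₖ = aₖqₖ₋₁ + qₖ₋₂:
  k=0: a=20, p=20, q=1
  k=1: a=11, p=221, q=11
  k=2: a=2, p=462, q=23
  k=3: a=5, p=2531, q=126
  k=4: a=16, p=40958, q=2039
  k=5: a=16, p=657859, q=32750

657859/32750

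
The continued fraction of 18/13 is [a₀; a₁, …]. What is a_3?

18 = 1·13 + 5   →  a_0 = 1
13 = 2·5 + 3   →  a_1 = 2
5 = 1·3 + 2   →  a_2 = 1
3 = 1·2 + 1   →  a_3 = 1

1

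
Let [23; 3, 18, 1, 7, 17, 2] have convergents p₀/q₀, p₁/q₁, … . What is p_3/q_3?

1353/58

Using pₖ = aₖpₖ₋₁ + pₖ₋₂, qₖ = aₖqₖ₋₁ + qₖ₋₂ (with p₋₁=1, p₋₂=0, q₋₁=0, q₋₂=1):
  k=0: a=23, p=23, q=1
  k=1: a=3, p=70, q=3
  k=2: a=18, p=1283, q=55
  k=3: a=1, p=1353, q=58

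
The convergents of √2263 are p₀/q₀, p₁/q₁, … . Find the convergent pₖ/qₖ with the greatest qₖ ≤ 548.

15746/331

√2263 = [47; 1, 1, 3, 47, 3, 1, 1, 94, …] (period length 8).
Convergents:
  p_0/q_0 = 47/1
  p_1/q_1 = 48/1
  p_2/q_2 = 95/2
  p_3/q_3 = 333/7
  p_4/q_4 = 15746/331
  p_5/q_5 = 47571/1000
q_4 = 331 ≤ 548 < 1000 = q_5, so the answer is 15746/331.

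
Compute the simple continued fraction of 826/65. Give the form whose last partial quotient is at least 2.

826 = 12×65 + 46
65 = 1×46 + 19
46 = 2×19 + 8
19 = 2×8 + 3
8 = 2×3 + 2
3 = 1×2 + 1
2 = 2×1 + 0  (stop)
So 826/65 = [12; 1, 2, 2, 2, 1, 2].

[12; 1, 2, 2, 2, 1, 2]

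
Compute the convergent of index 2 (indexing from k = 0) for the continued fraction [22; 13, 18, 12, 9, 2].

Using pₖ = aₖpₖ₋₁ + pₖ₋₂, qₖ = aₖqₖ₋₁ + qₖ₋₂ (with p₋₁=1, p₋₂=0, q₋₁=0, q₋₂=1):
  k=0: a=22, p=22, q=1
  k=1: a=13, p=287, q=13
  k=2: a=18, p=5188, q=235

5188/235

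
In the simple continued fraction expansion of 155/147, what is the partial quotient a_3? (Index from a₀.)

1

155 = 1·147 + 8   →  a_0 = 1
147 = 18·8 + 3   →  a_1 = 18
8 = 2·3 + 2   →  a_2 = 2
3 = 1·2 + 1   →  a_3 = 1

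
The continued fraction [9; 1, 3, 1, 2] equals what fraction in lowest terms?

Fold from the inside: start with 2/1.
  1 + 1/2 = 3/2
  3 + 2/3 = 11/3
  1 + 3/11 = 14/11
  9 + 11/14 = 137/14

137/14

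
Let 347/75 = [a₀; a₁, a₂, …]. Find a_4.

2

347 = 4·75 + 47   →  a_0 = 4
75 = 1·47 + 28   →  a_1 = 1
47 = 1·28 + 19   →  a_2 = 1
28 = 1·19 + 9   →  a_3 = 1
19 = 2·9 + 1   →  a_4 = 2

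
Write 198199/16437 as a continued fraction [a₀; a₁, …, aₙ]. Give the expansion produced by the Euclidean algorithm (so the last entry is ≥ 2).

198199 = 12*16437 + 955
16437 = 17*955 + 202
955 = 4*202 + 147
202 = 1*147 + 55
147 = 2*55 + 37
55 = 1*37 + 18
37 = 2*18 + 1
18 = 18*1 + 0  (stop)
So 198199/16437 = [12; 17, 4, 1, 2, 1, 2, 18].

[12; 17, 4, 1, 2, 1, 2, 18]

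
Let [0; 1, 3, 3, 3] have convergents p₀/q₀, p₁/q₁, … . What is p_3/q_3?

Using pₖ = aₖpₖ₋₁ + pₖ₋₂, qₖ = aₖqₖ₋₁ + qₖ₋₂ (with p₋₁=1, p₋₂=0, q₋₁=0, q₋₂=1):
  k=0: a=0, p=0, q=1
  k=1: a=1, p=1, q=1
  k=2: a=3, p=3, q=4
  k=3: a=3, p=10, q=13

10/13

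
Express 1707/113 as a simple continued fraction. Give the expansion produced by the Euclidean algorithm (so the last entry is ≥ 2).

[15; 9, 2, 2, 2]

1707 = 15*113 + 12
113 = 9*12 + 5
12 = 2*5 + 2
5 = 2*2 + 1
2 = 2*1 + 0  (stop)
So 1707/113 = [15; 9, 2, 2, 2].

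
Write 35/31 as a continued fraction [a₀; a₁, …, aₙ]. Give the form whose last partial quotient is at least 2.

[1; 7, 1, 3]

35 = 1*31 + 4
31 = 7*4 + 3
4 = 1*3 + 1
3 = 3*1 + 0  (stop)
So 35/31 = [1; 7, 1, 3].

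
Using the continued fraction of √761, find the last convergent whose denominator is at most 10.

√761 = [27; 1, 1, 2, 2, 1, 1, 54, …] (period length 7).
Convergents:
  p_0/q_0 = 27/1
  p_1/q_1 = 28/1
  p_2/q_2 = 55/2
  p_3/q_3 = 138/5
  p_4/q_4 = 331/12
q_3 = 5 ≤ 10 < 12 = q_4, so the answer is 138/5.

138/5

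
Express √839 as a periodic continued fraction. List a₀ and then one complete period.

[28; 1, 27, 1, 56]

a₀ = ⌊√839⌋ = 28.
With m₀=0, d₀=1 and mₖ₊₁ = dₖaₖ − mₖ, dₖ₊₁ = (n − mₖ₊₁²)/dₖ, aₖ₊₁ = ⌊(a₀+mₖ₊₁)/dₖ₊₁⌋:
  k=1: m=28, d=55, a=1
  k=2: m=27, d=2, a=27
  k=3: m=27, d=55, a=1
  k=4: m=28, d=1, a=56
d=1 and a=2a₀=56 at k=4, so the next step gives (m, d) = (28, 55) again — its k=1 value — and the period has length 4.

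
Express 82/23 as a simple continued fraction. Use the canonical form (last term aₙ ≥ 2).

[3; 1, 1, 3, 3]

82 = 3×23 + 13
23 = 1×13 + 10
13 = 1×10 + 3
10 = 3×3 + 1
3 = 3×1 + 0  (stop)
So 82/23 = [3; 1, 1, 3, 3].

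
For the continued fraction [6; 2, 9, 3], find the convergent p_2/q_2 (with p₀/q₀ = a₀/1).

Using pₖ = aₖpₖ₋₁ + pₖ₋₂, qₖ = aₖqₖ₋₁ + qₖ₋₂ (with p₋₁=1, p₋₂=0, q₋₁=0, q₋₂=1):
  k=0: a=6, p=6, q=1
  k=1: a=2, p=13, q=2
  k=2: a=9, p=123, q=19

123/19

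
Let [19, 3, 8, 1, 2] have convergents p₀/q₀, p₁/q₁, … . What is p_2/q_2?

483/25

Using pₖ = aₖpₖ₋₁ + pₖ₋₂, qₖ = aₖqₖ₋₁ + qₖ₋₂ (with p₋₁=1, p₋₂=0, q₋₁=0, q₋₂=1):
  k=0: a=19, p=19, q=1
  k=1: a=3, p=58, q=3
  k=2: a=8, p=483, q=25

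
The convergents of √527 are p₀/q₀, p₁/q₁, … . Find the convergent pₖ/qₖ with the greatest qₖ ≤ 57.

√527 = [22; 1, 21, 1, 44, …] (period length 4).
Convergents:
  p_0/q_0 = 22/1
  p_1/q_1 = 23/1
  p_2/q_2 = 505/22
  p_3/q_3 = 528/23
  p_4/q_4 = 23737/1034
q_3 = 23 ≤ 57 < 1034 = q_4, so the answer is 528/23.

528/23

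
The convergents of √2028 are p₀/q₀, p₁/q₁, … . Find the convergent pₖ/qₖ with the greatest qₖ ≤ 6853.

√2028 = [45; 30, 90, …] (period length 2).
Convergents:
  p_0/q_0 = 45/1
  p_1/q_1 = 1351/30
  p_2/q_2 = 121635/2701
  p_3/q_3 = 3650401/81060
q_2 = 2701 ≤ 6853 < 81060 = q_3, so the answer is 121635/2701.

121635/2701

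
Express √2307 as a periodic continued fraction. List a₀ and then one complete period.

a₀ = ⌊√2307⌋ = 48.

[48; 32, 96]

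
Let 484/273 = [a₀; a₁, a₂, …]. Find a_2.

484 = 1·273 + 211   →  a_0 = 1
273 = 1·211 + 62   →  a_1 = 1
211 = 3·62 + 25   →  a_2 = 3

3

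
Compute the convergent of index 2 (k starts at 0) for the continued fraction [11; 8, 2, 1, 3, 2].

189/17

Using pₖ = aₖpₖ₋₁ + pₖ₋₂, qₖ = aₖqₖ₋₁ + qₖ₋₂ (with p₋₁=1, p₋₂=0, q₋₁=0, q₋₂=1):
  k=0: a=11, p=11, q=1
  k=1: a=8, p=89, q=8
  k=2: a=2, p=189, q=17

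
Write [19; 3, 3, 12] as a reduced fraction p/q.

Fold from the inside: start with 12/1.
  3 + 1/12 = 37/12
  3 + 12/37 = 123/37
  19 + 37/123 = 2374/123

2374/123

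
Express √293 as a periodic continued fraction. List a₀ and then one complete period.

a₀ = ⌊√293⌋ = 17.
With m₀=0, d₀=1 and mₖ₊₁ = dₖaₖ − mₖ, dₖ₊₁ = (n − mₖ₊₁²)/dₖ, aₖ₊₁ = ⌊(a₀+mₖ₊₁)/dₖ₊₁⌋:
  k=1: m=17, d=4, a=8
  k=2: m=15, d=17, a=1
  k=3: m=2, d=17, a=1
  k=4: m=15, d=4, a=8
  k=5: m=17, d=1, a=34
d=1 and a=2a₀=34 at k=5, so the next step gives (m, d) = (17, 4) again — its k=1 value — and the period has length 5.

[17; 8, 1, 1, 8, 34]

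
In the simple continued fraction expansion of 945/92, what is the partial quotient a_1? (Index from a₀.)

3

945 = 10·92 + 25   →  a_0 = 10
92 = 3·25 + 17   →  a_1 = 3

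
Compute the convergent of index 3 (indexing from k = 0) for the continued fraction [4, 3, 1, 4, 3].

Using pₖ = aₖpₖ₋₁ + pₖ₋₂, qₖ = aₖqₖ₋₁ + qₖ₋₂ (with p₋₁=1, p₋₂=0, q₋₁=0, q₋₂=1):
  k=0: a=4, p=4, q=1
  k=1: a=3, p=13, q=3
  k=2: a=1, p=17, q=4
  k=3: a=4, p=81, q=19

81/19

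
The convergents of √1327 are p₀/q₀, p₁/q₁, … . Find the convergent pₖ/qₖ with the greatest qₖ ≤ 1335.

27831/764

√1327 = [36; 2, 2, 1, 35, 1, 2, 2, 72, …] (period length 8).
Convergents:
  p_0/q_0 = 36/1
  p_1/q_1 = 73/2
  p_2/q_2 = 182/5
  p_3/q_3 = 255/7
  p_4/q_4 = 9107/250
  p_5/q_5 = 9362/257
  p_6/q_6 = 27831/764
  p_7/q_7 = 65024/1785
q_6 = 764 ≤ 1335 < 1785 = q_7, so the answer is 27831/764.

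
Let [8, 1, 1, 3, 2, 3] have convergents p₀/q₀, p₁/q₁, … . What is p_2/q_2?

17/2

Using pₖ = aₖpₖ₋₁ + pₖ₋₂, qₖ = aₖqₖ₋₁ + qₖ₋₂ (with p₋₁=1, p₋₂=0, q₋₁=0, q₋₂=1):
  k=0: a=8, p=8, q=1
  k=1: a=1, p=9, q=1
  k=2: a=1, p=17, q=2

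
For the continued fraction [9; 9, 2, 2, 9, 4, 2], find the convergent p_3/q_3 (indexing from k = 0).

428/47

Using pₖ = aₖpₖ₋₁ + pₖ₋₂, qₖ = aₖqₖ₋₁ + qₖ₋₂ (with p₋₁=1, p₋₂=0, q₋₁=0, q₋₂=1):
  k=0: a=9, p=9, q=1
  k=1: a=9, p=82, q=9
  k=2: a=2, p=173, q=19
  k=3: a=2, p=428, q=47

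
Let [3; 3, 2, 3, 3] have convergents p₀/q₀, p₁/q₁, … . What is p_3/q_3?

Using pₖ = aₖpₖ₋₁ + pₖ₋₂, qₖ = aₖqₖ₋₁ + qₖ₋₂ (with p₋₁=1, p₋₂=0, q₋₁=0, q₋₂=1):
  k=0: a=3, p=3, q=1
  k=1: a=3, p=10, q=3
  k=2: a=2, p=23, q=7
  k=3: a=3, p=79, q=24

79/24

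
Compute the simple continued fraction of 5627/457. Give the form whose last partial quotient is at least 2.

[12; 3, 5, 9, 3]

5627 = 12*457 + 143
457 = 3*143 + 28
143 = 5*28 + 3
28 = 9*3 + 1
3 = 3*1 + 0  (stop)
So 5627/457 = [12; 3, 5, 9, 3].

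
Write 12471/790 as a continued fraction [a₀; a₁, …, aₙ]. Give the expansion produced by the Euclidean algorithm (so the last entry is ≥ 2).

[15; 1, 3, 1, 2, 13, 1, 3]

12471 = 15*790 + 621
790 = 1*621 + 169
621 = 3*169 + 114
169 = 1*114 + 55
114 = 2*55 + 4
55 = 13*4 + 3
4 = 1*3 + 1
3 = 3*1 + 0  (stop)
So 12471/790 = [15; 1, 3, 1, 2, 13, 1, 3].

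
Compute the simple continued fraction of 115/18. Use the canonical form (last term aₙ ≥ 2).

[6; 2, 1, 1, 3]

115 = 6*18 + 7
18 = 2*7 + 4
7 = 1*4 + 3
4 = 1*3 + 1
3 = 3*1 + 0  (stop)
So 115/18 = [6; 2, 1, 1, 3].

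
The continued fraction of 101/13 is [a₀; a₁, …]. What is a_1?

101 = 7·13 + 10   →  a_0 = 7
13 = 1·10 + 3   →  a_1 = 1

1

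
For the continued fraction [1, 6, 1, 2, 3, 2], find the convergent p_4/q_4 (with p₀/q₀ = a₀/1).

Using pₖ = aₖpₖ₋₁ + pₖ₋₂, qₖ = aₖqₖ₋₁ + qₖ₋₂ (with p₋₁=1, p₋₂=0, q₋₁=0, q₋₂=1):
  k=0: a=1, p=1, q=1
  k=1: a=6, p=7, q=6
  k=2: a=1, p=8, q=7
  k=3: a=2, p=23, q=20
  k=4: a=3, p=77, q=67

77/67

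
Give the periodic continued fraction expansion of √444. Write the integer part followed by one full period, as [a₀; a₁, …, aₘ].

a₀ = ⌊√444⌋ = 21.
With m₀=0, d₀=1 and mₖ₊₁ = dₖaₖ − mₖ, dₖ₊₁ = (n − mₖ₊₁²)/dₖ, aₖ₊₁ = ⌊(a₀+mₖ₊₁)/dₖ₊₁⌋:
  k=1: m=21, d=3, a=14
  k=2: m=21, d=1, a=42
d=1 and a=2a₀=42 at k=2, so the next step gives (m, d) = (21, 3) again — its k=1 value — and the period has length 2.

[21; 14, 42]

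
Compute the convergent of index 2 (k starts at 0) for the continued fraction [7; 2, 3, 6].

Using pₖ = aₖpₖ₋₁ + pₖ₋₂, qₖ = aₖqₖ₋₁ + qₖ₋₂ (with p₋₁=1, p₋₂=0, q₋₁=0, q₋₂=1):
  k=0: a=7, p=7, q=1
  k=1: a=2, p=15, q=2
  k=2: a=3, p=52, q=7

52/7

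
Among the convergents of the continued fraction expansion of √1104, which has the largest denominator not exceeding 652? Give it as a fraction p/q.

√1104 = [33; 4, 2, 2, 2, 4, 66, …] (period length 6).
Convergents:
  p_0/q_0 = 33/1
  p_1/q_1 = 133/4
  p_2/q_2 = 299/9
  p_3/q_3 = 731/22
  p_4/q_4 = 1761/53
  p_5/q_5 = 7775/234
  p_6/q_6 = 514911/15497
q_5 = 234 ≤ 652 < 15497 = q_6, so the answer is 7775/234.

7775/234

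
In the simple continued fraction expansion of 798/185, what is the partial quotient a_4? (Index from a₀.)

1

798 = 4·185 + 58   →  a_0 = 4
185 = 3·58 + 11   →  a_1 = 3
58 = 5·11 + 3   →  a_2 = 5
11 = 3·3 + 2   →  a_3 = 3
3 = 1·2 + 1   →  a_4 = 1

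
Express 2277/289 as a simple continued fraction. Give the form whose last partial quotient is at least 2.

[7; 1, 7, 3, 1, 8]

2277 = 7*289 + 254
289 = 1*254 + 35
254 = 7*35 + 9
35 = 3*9 + 8
9 = 1*8 + 1
8 = 8*1 + 0  (stop)
So 2277/289 = [7; 1, 7, 3, 1, 8].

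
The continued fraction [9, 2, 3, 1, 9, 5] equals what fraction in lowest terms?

Using pₖ = aₖpₖ₋₁ + pₖ₋₂ and qₖ = aₖqₖ₋₁ + qₖ₋₂:
  k=0: a=9, p=9, q=1
  k=1: a=2, p=19, q=2
  k=2: a=3, p=66, q=7
  k=3: a=1, p=85, q=9
  k=4: a=9, p=831, q=88
  k=5: a=5, p=4240, q=449

4240/449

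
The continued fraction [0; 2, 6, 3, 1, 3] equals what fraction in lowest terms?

Fold from the inside: start with 3/1.
  1 + 1/3 = 4/3
  3 + 3/4 = 15/4
  6 + 4/15 = 94/15
  2 + 15/94 = 203/94
  0 + 94/203 = 94/203

94/203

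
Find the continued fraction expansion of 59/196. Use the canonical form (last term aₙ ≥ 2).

[0; 3, 3, 9, 2]

59 = 0×196 + 59
196 = 3×59 + 19
59 = 3×19 + 2
19 = 9×2 + 1
2 = 2×1 + 0  (stop)
So 59/196 = [0; 3, 3, 9, 2].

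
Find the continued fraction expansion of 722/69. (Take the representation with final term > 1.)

722 = 10·69 + 32
69 = 2·32 + 5
32 = 6·5 + 2
5 = 2·2 + 1
2 = 2·1 + 0  (stop)
So 722/69 = [10; 2, 6, 2, 2].

[10; 2, 6, 2, 2]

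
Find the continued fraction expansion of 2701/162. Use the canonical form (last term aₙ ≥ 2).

[16; 1, 2, 17, 1, 2]

2701 = 16×162 + 109
162 = 1×109 + 53
109 = 2×53 + 3
53 = 17×3 + 2
3 = 1×2 + 1
2 = 2×1 + 0  (stop)
So 2701/162 = [16; 1, 2, 17, 1, 2].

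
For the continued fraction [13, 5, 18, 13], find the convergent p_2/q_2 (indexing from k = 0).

Using pₖ = aₖpₖ₋₁ + pₖ₋₂, qₖ = aₖqₖ₋₁ + qₖ₋₂ (with p₋₁=1, p₋₂=0, q₋₁=0, q₋₂=1):
  k=0: a=13, p=13, q=1
  k=1: a=5, p=66, q=5
  k=2: a=18, p=1201, q=91

1201/91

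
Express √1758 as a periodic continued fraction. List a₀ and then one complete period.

a₀ = ⌊√1758⌋ = 41.
With m₀=0, d₀=1 and mₖ₊₁ = dₖaₖ − mₖ, dₖ₊₁ = (n − mₖ₊₁²)/dₖ, aₖ₊₁ = ⌊(a₀+mₖ₊₁)/dₖ₊₁⌋:
  k=1: m=41, d=77, a=1
  k=2: m=36, d=6, a=12
  k=3: m=36, d=77, a=1
  k=4: m=41, d=1, a=82
d=1 and a=2a₀=82 at k=4, so the next step gives (m, d) = (41, 77) again — its k=1 value — and the period has length 4.

[41; 1, 12, 1, 82]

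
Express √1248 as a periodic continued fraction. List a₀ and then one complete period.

[35; 3, 17, 3, 70]

a₀ = ⌊√1248⌋ = 35.
With m₀=0, d₀=1 and mₖ₊₁ = dₖaₖ − mₖ, dₖ₊₁ = (n − mₖ₊₁²)/dₖ, aₖ₊₁ = ⌊(a₀+mₖ₊₁)/dₖ₊₁⌋:
  k=1: m=35, d=23, a=3
  k=2: m=34, d=4, a=17
  k=3: m=34, d=23, a=3
  k=4: m=35, d=1, a=70
d=1 and a=2a₀=70 at k=4, so the next step gives (m, d) = (35, 23) again — its k=1 value — and the period has length 4.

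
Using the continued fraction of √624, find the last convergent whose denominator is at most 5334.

62425/2499

√624 = [24; 1, 48, …] (period length 2).
Convergents:
  p_0/q_0 = 24/1
  p_1/q_1 = 25/1
  p_2/q_2 = 1224/49
  p_3/q_3 = 1249/50
  p_4/q_4 = 61176/2449
  p_5/q_5 = 62425/2499
  p_6/q_6 = 3057576/122401
q_5 = 2499 ≤ 5334 < 122401 = q_6, so the answer is 62425/2499.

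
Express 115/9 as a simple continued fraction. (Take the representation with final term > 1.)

115 = 12×9 + 7
9 = 1×7 + 2
7 = 3×2 + 1
2 = 2×1 + 0  (stop)
So 115/9 = [12; 1, 3, 2].

[12; 1, 3, 2]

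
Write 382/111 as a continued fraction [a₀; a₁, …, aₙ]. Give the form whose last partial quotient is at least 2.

382 = 3*111 + 49
111 = 2*49 + 13
49 = 3*13 + 10
13 = 1*10 + 3
10 = 3*3 + 1
3 = 3*1 + 0  (stop)
So 382/111 = [3; 2, 3, 1, 3, 3].

[3; 2, 3, 1, 3, 3]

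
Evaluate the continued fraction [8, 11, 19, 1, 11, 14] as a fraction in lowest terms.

300926/37195

Using pₖ = aₖpₖ₋₁ + pₖ₋₂ and qₖ = aₖqₖ₋₁ + qₖ₋₂:
  k=0: a=8, p=8, q=1
  k=1: a=11, p=89, q=11
  k=2: a=19, p=1699, q=210
  k=3: a=1, p=1788, q=221
  k=4: a=11, p=21367, q=2641
  k=5: a=14, p=300926, q=37195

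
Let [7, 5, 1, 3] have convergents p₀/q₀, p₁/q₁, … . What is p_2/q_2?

43/6

Using pₖ = aₖpₖ₋₁ + pₖ₋₂, qₖ = aₖqₖ₋₁ + qₖ₋₂ (with p₋₁=1, p₋₂=0, q₋₁=0, q₋₂=1):
  k=0: a=7, p=7, q=1
  k=1: a=5, p=36, q=5
  k=2: a=1, p=43, q=6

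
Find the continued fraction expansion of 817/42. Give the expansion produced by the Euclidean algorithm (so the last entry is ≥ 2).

817 = 19×42 + 19
42 = 2×19 + 4
19 = 4×4 + 3
4 = 1×3 + 1
3 = 3×1 + 0  (stop)
So 817/42 = [19; 2, 4, 1, 3].

[19; 2, 4, 1, 3]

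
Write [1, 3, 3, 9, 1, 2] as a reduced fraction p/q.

389/299

Fold from the inside: start with 2/1.
  1 + 1/2 = 3/2
  9 + 2/3 = 29/3
  3 + 3/29 = 90/29
  3 + 29/90 = 299/90
  1 + 90/299 = 389/299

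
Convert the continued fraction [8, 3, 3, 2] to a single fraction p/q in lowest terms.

Using pₖ = aₖpₖ₋₁ + pₖ₋₂ and qₖ = aₖqₖ₋₁ + qₖ₋₂:
  k=0: a=8, p=8, q=1
  k=1: a=3, p=25, q=3
  k=2: a=3, p=83, q=10
  k=3: a=2, p=191, q=23

191/23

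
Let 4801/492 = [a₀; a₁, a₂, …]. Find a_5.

4801 = 9·492 + 373   →  a_0 = 9
492 = 1·373 + 119   →  a_1 = 1
373 = 3·119 + 16   →  a_2 = 3
119 = 7·16 + 7   →  a_3 = 7
16 = 2·7 + 2   →  a_4 = 2
7 = 3·2 + 1   →  a_5 = 3

3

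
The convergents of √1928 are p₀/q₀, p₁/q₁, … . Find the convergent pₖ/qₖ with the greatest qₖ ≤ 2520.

42460/967

√1928 = [43; 1, 9, 1, 86, …] (period length 4).
Convergents:
  p_0/q_0 = 43/1
  p_1/q_1 = 44/1
  p_2/q_2 = 439/10
  p_3/q_3 = 483/11
  p_4/q_4 = 41977/956
  p_5/q_5 = 42460/967
  p_6/q_6 = 424117/9659
q_5 = 967 ≤ 2520 < 9659 = q_6, so the answer is 42460/967.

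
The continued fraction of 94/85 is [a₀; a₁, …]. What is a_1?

9

94 = 1·85 + 9   →  a_0 = 1
85 = 9·9 + 4   →  a_1 = 9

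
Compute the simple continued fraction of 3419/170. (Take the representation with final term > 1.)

[20; 8, 1, 18]

3419 = 20×170 + 19
170 = 8×19 + 18
19 = 1×18 + 1
18 = 18×1 + 0  (stop)
So 3419/170 = [20; 8, 1, 18].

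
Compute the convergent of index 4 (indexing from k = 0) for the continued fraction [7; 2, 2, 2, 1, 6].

Using pₖ = aₖpₖ₋₁ + pₖ₋₂, qₖ = aₖqₖ₋₁ + qₖ₋₂ (with p₋₁=1, p₋₂=0, q₋₁=0, q₋₂=1):
  k=0: a=7, p=7, q=1
  k=1: a=2, p=15, q=2
  k=2: a=2, p=37, q=5
  k=3: a=2, p=89, q=12
  k=4: a=1, p=126, q=17

126/17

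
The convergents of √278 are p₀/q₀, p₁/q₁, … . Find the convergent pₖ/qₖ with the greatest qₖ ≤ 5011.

√278 = [16; 1, 2, 16, 2, 1, 32, …] (period length 6).
Convergents:
  p_0/q_0 = 16/1
  p_1/q_1 = 17/1
  p_2/q_2 = 50/3
  p_3/q_3 = 817/49
  p_4/q_4 = 1684/101
  p_5/q_5 = 2501/150
  p_6/q_6 = 81716/4901
  p_7/q_7 = 84217/5051
q_6 = 4901 ≤ 5011 < 5051 = q_7, so the answer is 81716/4901.

81716/4901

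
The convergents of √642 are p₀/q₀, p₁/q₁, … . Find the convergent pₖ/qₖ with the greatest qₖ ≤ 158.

√642 = [25; 2, 1, 24, 1, 2, 50, …] (period length 6).
Convergents:
  p_0/q_0 = 25/1
  p_1/q_1 = 51/2
  p_2/q_2 = 76/3
  p_3/q_3 = 1875/74
  p_4/q_4 = 1951/77
  p_5/q_5 = 5777/228
q_4 = 77 ≤ 158 < 228 = q_5, so the answer is 1951/77.

1951/77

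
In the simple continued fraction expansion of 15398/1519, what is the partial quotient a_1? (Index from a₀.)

15398 = 10·1519 + 208   →  a_0 = 10
1519 = 7·208 + 63   →  a_1 = 7

7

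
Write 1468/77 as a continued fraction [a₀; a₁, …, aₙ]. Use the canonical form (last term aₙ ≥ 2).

[19; 15, 2, 2]

1468 = 19*77 + 5
77 = 15*5 + 2
5 = 2*2 + 1
2 = 2*1 + 0  (stop)
So 1468/77 = [19; 15, 2, 2].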